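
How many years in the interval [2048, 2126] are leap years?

Years divisible by 4: 2048, 2052, …, 2124 — 20 in all.
Of these, 2100 is divisible by 100 but not 400, so not leap.
Leap years: 20 − 1 = 19.

19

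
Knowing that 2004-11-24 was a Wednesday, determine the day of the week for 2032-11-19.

Friday

Day-of-year of November 24, 2004: 329.
Day-of-year of November 19, 2032: 324.
2004 has 366 days, so 366 − 329 = 37 days remain in 2004.
Full years 2005–2031: 21 common + 6 leap = 21×365 + 6×366 = 9861 days.
Total: 37 + 9861 + 324 = 10222 days.
10222 mod 7 = 2, so 2 days after Wednesday is Friday.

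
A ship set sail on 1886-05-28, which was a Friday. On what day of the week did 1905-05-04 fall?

Thursday

From May 28, 1886 to May 28, 1904: 18 years, of which 4 contain a Feb 29 — 14×365 + 4×366 = 6574 days.
(1900 is not a leap year (divisible by 100 but not 400).)
May 1904: 31 − 28 = 3 days remain.
Then 11 full months totalling 334 days.
May 1–4, 1905: 4 days.
Residual: 341 days.
Total: 6915 days.
6915 mod 7 = 6, so 6 days after Friday is Thursday.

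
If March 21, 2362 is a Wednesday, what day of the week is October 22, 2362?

March 2362: 31 − 21 = 10 days remain.
Then April (30), May (31), June (30), July (31), August (31), September (30): 30 + 31 + 30 + 31 + 31 + 30 = 183 days.
October 1–22, 2362: 22 days.
Total: 10 + 183 + 22 = 215 days.
215 mod 7 = 5, so 5 days after Wednesday is Monday.

Monday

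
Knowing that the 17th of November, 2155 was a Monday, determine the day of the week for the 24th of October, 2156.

Day-of-year of November 17, 2155: 321.
Day-of-year of October 24, 2156: 298.
2155 has 365 days, so 365 − 321 = 44 days remain in 2155.
Total: 44 + 298 = 342 days.
342 mod 7 = 6, so 6 days after Monday is Sunday.

Sunday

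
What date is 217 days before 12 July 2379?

7 December 2378

Count 217 days before July 12, 2379:
Day-of-year of December 7, 2378: 341.
Day-of-year of July 12, 2379: 193.
2378 has 365 days, so 365 − 341 = 24 days remain in 2378.
Total: 24 + 193 = 217 days.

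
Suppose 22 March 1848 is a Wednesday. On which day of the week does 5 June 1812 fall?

Friday

Count forward from the earlier date (June 5, 1812) to the later (March 22, 1848):
From June 5, 1812 to June 5, 1847: 35 years, of which 8 contain a Feb 29 — 27×365 + 8×366 = 12783 days.
June 1847: 30 − 5 = 25 days remain.
Then July (31), August (31), September (30), October (31), November (30), December (31), January (31), February 1848 (29): 31 + 31 + 30 + 31 + 30 + 31 + 31 + 29 = 244 days.
March 1–22, 1848: 22 days.
Residual: 291 days.
Total: 13074 days.
13074 mod 7 = 5, so 5 days before Wednesday is Friday.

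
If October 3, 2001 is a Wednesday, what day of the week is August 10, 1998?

Count forward from the earlier date (August 10, 1998) to the later (October 3, 2001):
August 10, 1998 → August 10, 1999: 365 days.
August 10, 1999 → August 10, 2000: 366 days (2000 is a leap year (divisible by 400)).
August 10, 2000 → August 10, 2001: 365 days.
August 2001: 31 − 10 = 21 days remain.
Then September (30): 30 days.
October 1–3, 2001: 3 days.
Residual: 54 days.
Total: 1150 days.
1150 mod 7 = 2, so 2 days before Wednesday is Monday.

Monday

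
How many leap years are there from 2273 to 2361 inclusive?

Years divisible by 4: 2276, 2280, …, 2360 — 22 in all.
Of these, 2300 is divisible by 100 but not 400, so not leap.
Leap years: 22 − 1 = 21.

21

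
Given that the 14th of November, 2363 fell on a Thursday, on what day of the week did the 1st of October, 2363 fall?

Tuesday

Count forward from the earlier date (October 1, 2363) to the later (November 14, 2363):
October 2363: 31 − 1 = 30 days remain.
November 1–14, 2363: 14 days.
Total: 30 + 14 = 44 days.
44 mod 7 = 2, so 2 days before Thursday is Tuesday.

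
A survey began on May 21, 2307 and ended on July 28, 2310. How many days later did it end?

1164

Day-of-year of May 21, 2307: 141.
Day-of-year of July 28, 2310: 209.
2307 has 365 days, so 365 − 141 = 224 days remain in 2307.
Full years: 2308: 366; 2309: 365. Sum = 731.
Total: 224 + 731 + 209 = 1164 days.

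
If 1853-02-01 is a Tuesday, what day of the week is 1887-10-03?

From February 1, 1853 to February 1, 1887: 34 years, of which 8 contain a Feb 29 — 26×365 + 8×366 = 12418 days.
February 1887: 28 − 1 = 27 days remain (1887 is not a leap year, so February has 28 days).
Then March (31), April (30), May (31), June (30), July (31), August (31), September (30): 31 + 30 + 31 + 30 + 31 + 31 + 30 = 214 days.
October 1–3, 1887: 3 days.
Residual: 244 days.
Total: 12662 days.
12662 mod 7 = 6, so 6 days after Tuesday is Monday.

Monday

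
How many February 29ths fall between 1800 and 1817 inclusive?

4

Years divisible by 4 in [1800, 1817]: 1800, 1804, 1808, 1812, 1816.
Of these, 1800 is divisible by 100 but not 400, so not leap.
Leap years: 5 − 1 = 4.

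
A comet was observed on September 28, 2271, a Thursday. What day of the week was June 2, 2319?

Monday

From September 28, 2271 to September 28, 2318: 47 years, of which 11 contain a Feb 29 — 36×365 + 11×366 = 17166 days.
(2300 is not a leap year (divisible by 100 but not 400).)
September 2318: 30 − 28 = 2 days remain.
Then October (31), November (30), December (31), January (31), February 2319 (28), March (31), April (30), May (31): 31 + 30 + 31 + 31 + 28 + 31 + 30 + 31 = 243 days.
June 1–2, 2319: 2 days.
Residual: 247 days.
Total: 17413 days.
17413 mod 7 = 4, so 4 days after Thursday is Monday.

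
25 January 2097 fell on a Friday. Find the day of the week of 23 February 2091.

Friday

Count forward from the earlier date (February 23, 2091) to the later (January 25, 2097):
February 23, 2091 → February 23, 2092: 365 days.
February 23, 2092 → February 23, 2093: 366 days (2092 is a leap year).
February 23, 2093 → February 23, 2094: 365 days.
February 23, 2094 → February 23, 2095: 365 days.
February 23, 2095 → February 23, 2096: 365 days.
February 2096: 29 − 23 = 6 days remain (2096 is a leap year, so February has 29 days).
Then 10 full months totalling 306 days.
January 1–25, 2097: 25 days.
Residual: 337 days.
Total: 2163 days.
2163 is a multiple of 7, so 23 February 2091 falls on the same weekday: Friday.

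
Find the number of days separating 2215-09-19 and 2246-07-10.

11252

From September 19, 2215 to September 19, 2245: 30 years, of which 8 contain a Feb 29 — 22×365 + 8×366 = 10958 days.
September 2245: 30 − 19 = 11 days remain.
Then 9 full months totalling 273 days.
July 1–10, 2246: 10 days.
Residual: 294 days.
Total: 11252 days.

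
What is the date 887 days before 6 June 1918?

1 January 1916

Count 887 days before June 6, 1918:
January 1916: 31 − 1 = 30 days remain.
Then 28 full months totalling 851 days.
June 1–6, 1918: 6 days.
Total: 30 + 851 + 6 = 887 days.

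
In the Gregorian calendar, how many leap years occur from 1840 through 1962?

Years divisible by 4: 1840, 1844, …, 1960 — 31 in all.
Of these, 1900 is divisible by 100 but not 400, so not leap.
Leap years: 31 − 1 = 30.

30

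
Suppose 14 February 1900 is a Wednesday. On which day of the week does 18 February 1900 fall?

Within February 1900: 18 − 14 = 4 days.
4 mod 7 = 4, so 4 days after Wednesday is Sunday.

Sunday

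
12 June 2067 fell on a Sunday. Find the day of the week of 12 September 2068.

June 2067: 30 − 12 = 18 days remain.
Then 14 full months totalling 428 days.
September 1–12, 2068: 12 days.
Total: 18 + 428 + 12 = 458 days.
458 mod 7 = 3, so 3 days after Sunday is Wednesday.

Wednesday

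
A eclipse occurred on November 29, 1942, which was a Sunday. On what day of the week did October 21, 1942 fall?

Count forward from the earlier date (October 21, 1942) to the later (November 29, 1942):
October 1942: 31 − 21 = 10 days remain.
November 1–29, 1942: 29 days.
Total: 10 + 29 = 39 days.
39 mod 7 = 4, so 4 days before Sunday is Wednesday.

Wednesday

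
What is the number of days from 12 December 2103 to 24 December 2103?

12

Within December 2103: 24 − 12 = 12 days.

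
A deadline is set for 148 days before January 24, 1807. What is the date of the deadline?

August 29, 1806

Count 148 days before January 24, 1807:
Day-of-year of August 29, 1806: 241.
Day-of-year of January 24, 1807: 24.
1806 has 365 days, so 365 − 241 = 124 days remain in 1806.
Total: 124 + 24 = 148 days.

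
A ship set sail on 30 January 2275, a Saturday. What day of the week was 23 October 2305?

Monday

Day-of-year of January 30, 2275: 30.
Day-of-year of October 23, 2305: 296.
2275 has 365 days, so 365 − 30 = 335 days remain in 2275.
Full years 2276–2304: 22 common + 7 leap = 22×365 + 7×366 = 10592 days.
Total: 335 + 10592 + 296 = 11223 days.
11223 mod 7 = 2, so 2 days after Saturday is Monday.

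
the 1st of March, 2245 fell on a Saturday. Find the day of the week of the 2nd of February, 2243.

Count forward from the earlier date (February 2, 2243) to the later (March 1, 2245):
February 2, 2243 → February 2, 2244: 365 days.
February 2, 2244 → February 2, 2245: 366 days (2244 is a leap year).
February 2245: 28 − 2 = 26 days remain (2245 is not a leap year, so February has 28 days).
March 1, 2245: 1 day.
Residual: 27 days.
Total: 758 days.
758 mod 7 = 2, so 2 days before Saturday is Thursday.

Thursday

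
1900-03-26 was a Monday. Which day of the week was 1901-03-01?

March 1900: 31 − 26 = 5 days remain.
Then 11 full months totalling 334 days.
March 1, 1901: 1 day.
Total: 5 + 334 + 1 = 340 days.
340 mod 7 = 4, so 4 days after Monday is Friday.

Friday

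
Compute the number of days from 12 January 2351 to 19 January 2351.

Within January 2351: 19 − 12 = 7 days.

7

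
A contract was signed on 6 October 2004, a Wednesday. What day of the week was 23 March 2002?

Count forward from the earlier date (March 23, 2002) to the later (October 6, 2004):
March 2002: 31 − 23 = 8 days remain.
Then 30 full months totalling 914 days.
October 1–6, 2004: 6 days.
Total: 8 + 914 + 6 = 928 days.
928 mod 7 = 4, so 4 days before Wednesday is Saturday.

Saturday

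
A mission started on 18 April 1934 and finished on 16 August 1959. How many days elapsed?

Day-of-year of April 18, 1934: 108.
Day-of-year of August 16, 1959: 228.
1934 has 365 days, so 365 − 108 = 257 days remain in 1934.
Full years 1935–1958: 18 common + 6 leap = 18×365 + 6×366 = 8766 days.
Total: 257 + 8766 + 228 = 9251 days.

9251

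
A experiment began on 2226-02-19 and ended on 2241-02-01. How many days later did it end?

From February 19, 2226 to February 19, 2240: 14 years, of which 3 contain a Feb 29 — 11×365 + 3×366 = 5113 days.
February 2240: 29 − 19 = 10 days remain (2240 is a leap year, so February has 29 days).
Then 11 full months totalling 337 days.
February 1, 2241: 1 day (2241 is not a leap year).
Residual: 348 days.
Total: 5461 days.

5461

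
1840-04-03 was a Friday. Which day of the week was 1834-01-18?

Count forward from the earlier date (January 18, 1834) to the later (April 3, 1840):
January 18, 1834 → January 18, 1835: 365 days.
January 18, 1835 → January 18, 1836: 365 days.
January 18, 1836 → January 18, 1837: 366 days (1836 is a leap year).
January 18, 1837 → January 18, 1838: 365 days.
January 18, 1838 → January 18, 1839: 365 days.
January 18, 1839 → January 18, 1840: 365 days.
January 1840: 31 − 18 = 13 days remain.
Then February 1840 (29), March (31): 29 + 31 = 60 days.
April 1–3, 1840: 3 days.
Residual: 76 days.
Total: 2267 days.
2267 mod 7 = 6, so 6 days before Friday is Saturday.

Saturday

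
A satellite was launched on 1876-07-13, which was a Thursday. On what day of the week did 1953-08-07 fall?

From July 13, 1876 to July 13, 1953: 77 years, of which 18 contain a Feb 29 — 59×365 + 18×366 = 28123 days.
(1900 is not a leap year (divisible by 100 but not 400).)
July 1953: 31 − 13 = 18 days remain.
August 1–7, 1953: 7 days.
Residual: 25 days.
Total: 28148 days.
28148 mod 7 = 1, so 1 day after Thursday is Friday.

Friday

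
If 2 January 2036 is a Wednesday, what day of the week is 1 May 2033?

Count forward from the earlier date (May 1, 2033) to the later (January 2, 2036):
May 1, 2033 → May 1, 2034: 365 days.
May 1, 2034 → May 1, 2035: 365 days.
May 2035: 31 − 1 = 30 days remain.
Then June (30), July (31), August (31), September (30), October (31), November (30), December (31): 30 + 31 + 31 + 30 + 31 + 30 + 31 = 214 days.
January 1–2, 2036: 2 days.
Residual: 246 days.
Total: 976 days.
976 mod 7 = 3, so 3 days before Wednesday is Sunday.

Sunday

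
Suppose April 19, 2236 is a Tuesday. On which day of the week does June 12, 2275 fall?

Day-of-year of April 19, 2236: 110.
Day-of-year of June 12, 2275: 163.
2236 has 366 days, so 366 − 110 = 256 days remain in 2236.
Full years 2237–2274: 29 common + 9 leap = 29×365 + 9×366 = 13879 days.
Total: 256 + 13879 + 163 = 14298 days.
14298 mod 7 = 4, so 4 days after Tuesday is Saturday.

Saturday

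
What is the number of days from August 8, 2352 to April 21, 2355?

August 8, 2352 → August 8, 2353: 365 days.
August 8, 2353 → August 8, 2354: 365 days.
August 2354: 31 − 8 = 23 days remain.
Then September (30), October (31), November (30), December (31), January (31), February 2355 (28), March (31): 30 + 31 + 30 + 31 + 31 + 28 + 31 = 212 days.
April 1–21, 2355: 21 days.
Residual: 256 days.
Total: 986 days.

986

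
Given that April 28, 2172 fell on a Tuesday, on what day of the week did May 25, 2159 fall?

Count forward from the earlier date (May 25, 2159) to the later (April 28, 2172):
From May 25, 2159 to May 25, 2171: 12 years, of which 3 contain a Feb 29 — 9×365 + 3×366 = 4383 days.
May 2171: 31 − 25 = 6 days remain.
Then 10 full months totalling 305 days.
April 1–28, 2172: 28 days.
Residual: 339 days.
Total: 4722 days.
4722 mod 7 = 4, so 4 days before Tuesday is Friday.

Friday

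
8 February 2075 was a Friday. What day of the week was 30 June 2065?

Count forward from the earlier date (June 30, 2065) to the later (February 8, 2075):
Day-of-year of June 30, 2065: 181.
Day-of-year of February 8, 2075: 39.
2065 has 365 days, so 365 − 181 = 184 days remain in 2065.
Full years 2066–2074: 7 common + 2 leap = 7×365 + 2×366 = 3287 days.
Total: 184 + 3287 + 39 = 3510 days.
3510 mod 7 = 3, so 3 days before Friday is Tuesday.

Tuesday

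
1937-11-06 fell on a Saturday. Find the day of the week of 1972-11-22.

Day-of-year of November 6, 1937: 310.
Day-of-year of November 22, 1972: 327.
1937 has 365 days, so 365 − 310 = 55 days remain in 1937.
Full years 1938–1971: 26 common + 8 leap = 26×365 + 8×366 = 12418 days.
Total: 55 + 12418 + 327 = 12800 days.
12800 mod 7 = 4, so 4 days after Saturday is Wednesday.

Wednesday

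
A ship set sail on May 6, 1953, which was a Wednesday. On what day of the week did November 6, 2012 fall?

Tuesday

From May 6, 1953 to May 6, 2012: 59 years, of which 15 contain a Feb 29 — 44×365 + 15×366 = 21550 days.
(2000 is a leap year (divisible by 400).)
May 2012: 31 − 6 = 25 days remain.
Then June (30), July (31), August (31), September (30), October (31): 30 + 31 + 31 + 30 + 31 = 153 days.
November 1–6, 2012: 6 days.
Residual: 184 days.
Total: 21734 days.
21734 mod 7 = 6, so 6 days after Wednesday is Tuesday.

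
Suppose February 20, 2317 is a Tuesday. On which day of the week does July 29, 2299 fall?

Count forward from the earlier date (July 29, 2299) to the later (February 20, 2317):
Day-of-year of July 29, 2299: 210.
Day-of-year of February 20, 2317: 51.
2299 has 365 days, so 365 − 210 = 155 days remain in 2299.
Full years 2300–2316: 13 common + 4 leap = 13×365 + 4×366 = 6209 days.
Total: 155 + 6209 + 51 = 6415 days.
6415 mod 7 = 3, so 3 days before Tuesday is Saturday.

Saturday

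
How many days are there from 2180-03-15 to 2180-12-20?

280

March 2180: 31 − 15 = 16 days remain.
Then April (30), May (31), June (30), July (31), August (31), September (30), October (31), November (30): 30 + 31 + 30 + 31 + 31 + 30 + 31 + 30 = 244 days.
December 1–20, 2180: 20 days.
Total: 16 + 244 + 20 = 280 days.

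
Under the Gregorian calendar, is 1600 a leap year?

Yes

1600 is a leap year (divisible by 400).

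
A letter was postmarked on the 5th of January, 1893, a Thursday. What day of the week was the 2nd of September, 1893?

Saturday

January 1893: 31 − 5 = 26 days remain.
Then February 1893 (28), March (31), April (30), May (31), June (30), July (31), August (31): 28 + 31 + 30 + 31 + 30 + 31 + 31 = 212 days.
September 1–2, 1893: 2 days.
Total: 26 + 212 + 2 = 240 days.
240 mod 7 = 2, so 2 days after Thursday is Saturday.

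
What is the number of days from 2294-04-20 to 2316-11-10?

8239

From April 20, 2294 to April 20, 2316: 22 years, of which 5 contain a Feb 29 — 17×365 + 5×366 = 8035 days.
(2300 is not a leap year (divisible by 100 but not 400).)
April 2316: 30 − 20 = 10 days remain.
Then May (31), June (30), July (31), August (31), September (30), October (31): 31 + 30 + 31 + 31 + 30 + 31 = 184 days.
November 1–10, 2316: 10 days.
Residual: 204 days.
Total: 8239 days.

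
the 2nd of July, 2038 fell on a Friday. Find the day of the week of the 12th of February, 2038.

Count forward from the earlier date (February 12, 2038) to the later (July 2, 2038):
February 2038: 28 − 12 = 16 days remain (2038 is not a leap year, so February has 28 days).
Then March (31), April (30), May (31), June (30): 31 + 30 + 31 + 30 = 122 days.
July 1–2, 2038: 2 days.
Total: 16 + 122 + 2 = 140 days.
140 is a multiple of 7, so the 12th of February, 2038 falls on the same weekday: Friday.

Friday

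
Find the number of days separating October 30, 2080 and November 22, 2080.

23

October 2080: 31 − 30 = 1 day remains.
November 1–22, 2080: 22 days.
Total: 1 + 22 = 23 days.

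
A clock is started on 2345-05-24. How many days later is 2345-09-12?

May 2345: 31 − 24 = 7 days remain.
Then June (30), July (31), August (31): 30 + 31 + 31 = 92 days.
September 1–12, 2345: 12 days.
Total: 7 + 92 + 12 = 111 days.

111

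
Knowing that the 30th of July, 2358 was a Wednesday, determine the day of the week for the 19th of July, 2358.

Count forward from the earlier date (July 19, 2358) to the later (July 30, 2358):
Within July 2358: 30 − 19 = 11 days.
11 mod 7 = 4, so 4 days before Wednesday is Saturday.

Saturday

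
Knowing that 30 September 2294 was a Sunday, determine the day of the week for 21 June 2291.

Sunday

Count forward from the earlier date (June 21, 2291) to the later (September 30, 2294):
June 21, 2291 → June 21, 2292: 366 days (2292 is a leap year).
June 21, 2292 → June 21, 2293: 365 days.
June 21, 2293 → June 21, 2294: 365 days.
June 2294: 30 − 21 = 9 days remain.
Then July (31), August (31): 31 + 31 = 62 days.
September 1–30, 2294: 30 days.
Residual: 101 days.
Total: 1197 days.
1197 is a multiple of 7, so 21 June 2291 falls on the same weekday: Sunday.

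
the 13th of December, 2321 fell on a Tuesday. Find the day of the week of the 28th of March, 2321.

Count forward from the earlier date (March 28, 2321) to the later (December 13, 2321):
March 2321: 31 − 28 = 3 days remain.
Then April (30), May (31), June (30), July (31), August (31), September (30), October (31), November (30): 30 + 31 + 30 + 31 + 31 + 30 + 31 + 30 = 244 days.
December 1–13, 2321: 13 days.
Total: 3 + 244 + 13 = 260 days.
260 mod 7 = 1, so 1 day before Tuesday is Monday.

Monday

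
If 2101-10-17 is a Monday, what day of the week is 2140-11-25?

Day-of-year of October 17, 2101: 290.
Day-of-year of November 25, 2140: 330.
2101 has 365 days, so 365 − 290 = 75 days remain in 2101.
Full years 2102–2139: 29 common + 9 leap = 29×365 + 9×366 = 13879 days.
Total: 75 + 13879 + 330 = 14284 days.
14284 mod 7 = 4, so 4 days after Monday is Friday.

Friday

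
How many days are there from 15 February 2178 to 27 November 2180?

1016

Day-of-year of February 15, 2178: 46.
Day-of-year of November 27, 2180: 332.
2178 has 365 days, so 365 − 46 = 319 days remain in 2178.
Full years: 2179: 365. Sum = 365.
Total: 319 + 365 + 332 = 1016 days.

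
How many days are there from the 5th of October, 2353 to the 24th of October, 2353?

Within October 2353: 24 − 5 = 19 days.

19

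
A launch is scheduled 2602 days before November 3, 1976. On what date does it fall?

September 19, 1969

Count 2602 days before November 3, 1976:
From September 19, 1969 to September 19, 1976: 7 years, of which 2 contain a Feb 29 — 5×365 + 2×366 = 2557 days.
September 1976: 30 − 19 = 11 days remain.
Then October (31): 31 days.
November 1–3, 1976: 3 days.
Residual: 45 days.
Total: 2602 days.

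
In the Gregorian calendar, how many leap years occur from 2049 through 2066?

4

Years divisible by 4 in [2049, 2066]: 2052, 2056, 2060, 2064.
No century exceptions apply. Count: 4.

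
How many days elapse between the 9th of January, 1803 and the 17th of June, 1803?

159

January 1803: 31 − 9 = 22 days remain.
Then February 1803 (28), March (31), April (30), May (31): 28 + 31 + 30 + 31 = 120 days.
June 1–17, 1803: 17 days.
Total: 22 + 120 + 17 = 159 days.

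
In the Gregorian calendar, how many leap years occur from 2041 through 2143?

Years divisible by 4: 2044, 2048, …, 2140 — 25 in all.
Of these, 2100 is divisible by 100 but not 400, so not leap.
Leap years: 25 − 1 = 24.

24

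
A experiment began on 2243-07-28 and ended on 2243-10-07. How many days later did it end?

71

July 2243: 31 − 28 = 3 days remain.
Then August (31), September (30): 31 + 30 = 61 days.
October 1–7, 2243: 7 days.
Total: 3 + 61 + 7 = 71 days.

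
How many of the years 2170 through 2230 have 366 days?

14

Years divisible by 4: 2172, 2176, …, 2228 — 15 in all.
Of these, 2200 is divisible by 100 but not 400, so not leap.
Leap years: 15 − 1 = 14.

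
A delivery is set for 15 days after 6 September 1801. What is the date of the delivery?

21 September 1801

Count 15 days after September 6, 1801:
Within September 1801: 21 − 6 = 15 days.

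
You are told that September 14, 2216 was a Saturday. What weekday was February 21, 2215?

Count forward from the earlier date (February 21, 2215) to the later (September 14, 2216):
February 2215: 28 − 21 = 7 days remain (2215 is not a leap year, so February has 28 days).
Then 18 full months totalling 550 days.
September 1–14, 2216: 14 days.
Total: 7 + 550 + 14 = 571 days.
571 mod 7 = 4, so 4 days before Saturday is Tuesday.

Tuesday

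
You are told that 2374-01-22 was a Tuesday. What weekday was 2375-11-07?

January 22, 2374 → January 22, 2375: 365 days.
January 2375: 31 − 22 = 9 days remain.
Then 9 full months totalling 273 days.
November 1–7, 2375: 7 days.
Residual: 289 days.
Total: 654 days.
654 mod 7 = 3, so 3 days after Tuesday is Friday.

Friday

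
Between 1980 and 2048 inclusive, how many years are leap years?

Years divisible by 4: 1980, 1984, …, 2048 — 18 in all.
2000 is divisible by 400, so still leap.
No century exceptions apply. Count: 18.

18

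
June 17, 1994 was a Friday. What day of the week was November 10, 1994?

June 1994: 30 − 17 = 13 days remain.
Then July (31), August (31), September (30), October (31): 31 + 31 + 30 + 31 = 123 days.
November 1–10, 1994: 10 days.
Total: 13 + 123 + 10 = 146 days.
146 mod 7 = 6, so 6 days after Friday is Thursday.

Thursday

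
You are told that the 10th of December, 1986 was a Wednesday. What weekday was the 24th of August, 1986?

Sunday

Count forward from the earlier date (August 24, 1986) to the later (December 10, 1986):
August 1986: 31 − 24 = 7 days remain.
Then September (30), October (31), November (30): 30 + 31 + 30 = 91 days.
December 1–10, 1986: 10 days.
Total: 7 + 91 + 10 = 108 days.
108 mod 7 = 3, so 3 days before Wednesday is Sunday.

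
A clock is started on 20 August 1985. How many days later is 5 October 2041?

20500

Day-of-year of August 20, 1985: 232.
Day-of-year of October 5, 2041: 278.
1985 has 365 days, so 365 − 232 = 133 days remain in 1985.
Full years 1986–2040: 41 common + 14 leap = 41×365 + 14×366 = 20089 days.
Total: 133 + 20089 + 278 = 20500 days.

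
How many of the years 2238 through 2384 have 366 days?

Years divisible by 4: 2240, 2244, …, 2384 — 37 in all.
Of these, 2300 is divisible by 100 but not 400, so not leap.
Leap years: 37 − 1 = 36.

36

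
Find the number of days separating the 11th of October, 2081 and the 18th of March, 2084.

Day-of-year of October 11, 2081: 284.
Day-of-year of March 18, 2084: 78.
2081 has 365 days, so 365 − 284 = 81 days remain in 2081.
Full years: 2082: 365; 2083: 365. Sum = 730.
Total: 81 + 730 + 78 = 889 days.

889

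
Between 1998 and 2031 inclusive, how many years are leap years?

8

Years divisible by 4 in [1998, 2031]: 2000, 2004, 2008, 2012, 2016, 2020, 2024, 2028.
2000 is divisible by 400, so still leap.
No century exceptions apply. Count: 8.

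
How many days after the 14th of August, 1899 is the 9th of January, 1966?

24254

Day-of-year of August 14, 1899: 226.
Day-of-year of January 9, 1966: 9.
1899 has 365 days, so 365 − 226 = 139 days remain in 1899.
Full years 1900–1965: 50 common + 16 leap = 50×365 + 16×366 = 24106 days.
Total: 139 + 24106 + 9 = 24254 days.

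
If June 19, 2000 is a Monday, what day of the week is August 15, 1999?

Count forward from the earlier date (August 15, 1999) to the later (June 19, 2000):
Day-of-year of August 15, 1999: 227.
Day-of-year of June 19, 2000: 171.
1999 has 365 days, so 365 − 227 = 138 days remain in 1999.
Total: 138 + 171 = 309 days.
309 mod 7 = 1, so 1 day before Monday is Sunday.

Sunday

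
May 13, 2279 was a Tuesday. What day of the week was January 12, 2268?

Sunday

Count forward from the earlier date (January 12, 2268) to the later (May 13, 2279):
From January 12, 2268 to January 12, 2279: 11 years, of which 3 contain a Feb 29 — 8×365 + 3×366 = 4018 days.
January 2279: 31 − 12 = 19 days remain.
Then February 2279 (28), March (31), April (30): 28 + 31 + 30 = 89 days.
May 1–13, 2279: 13 days.
Residual: 121 days.
Total: 4139 days.
4139 mod 7 = 2, so 2 days before Tuesday is Sunday.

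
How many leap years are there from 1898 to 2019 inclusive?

Years divisible by 4: 1900, 1904, …, 2016 — 30 in all.
Of these, 1900 is divisible by 100 but not 400, so not leap.
2000 is divisible by 400, so still leap.
Leap years: 30 − 1 = 29.

29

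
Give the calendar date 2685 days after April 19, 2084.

August 26, 2091

Count 2685 days after April 19, 2084:
From April 19, 2084 to April 19, 2091: 7 years, of which 1 contains a Feb 29 — 6×365 + 1×366 = 2556 days.
April 2091: 30 − 19 = 11 days remain.
Then May (31), June (30), July (31): 31 + 30 + 31 = 92 days.
August 1–26, 2091: 26 days.
Residual: 129 days.
Total: 2685 days.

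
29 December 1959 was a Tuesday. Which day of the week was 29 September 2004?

Wednesday

From December 29, 1959 to December 29, 2003: 44 years, of which 11 contain a Feb 29 — 33×365 + 11×366 = 16071 days.
(2000 is a leap year (divisible by 400).)
December 2003: 31 − 29 = 2 days remain.
Then January (31), February 2004 (29), March (31), April (30), May (31), June (30), July (31), August (31): 31 + 29 + 31 + 30 + 31 + 30 + 31 + 31 = 244 days.
September 1–29, 2004: 29 days.
Residual: 275 days.
Total: 16346 days.
16346 mod 7 = 1, so 1 day after Tuesday is Wednesday.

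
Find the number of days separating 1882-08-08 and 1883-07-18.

344

Day-of-year of August 8, 1882: 220.
Day-of-year of July 18, 1883: 199.
1882 has 365 days, so 365 − 220 = 145 days remain in 1882.
Total: 145 + 199 = 344 days.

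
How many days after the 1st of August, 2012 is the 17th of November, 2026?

From August 1, 2012 to August 1, 2026: 14 years, of which 3 contain a Feb 29 — 11×365 + 3×366 = 5113 days.
August 2026: 31 − 1 = 30 days remain.
Then September (30), October (31): 30 + 31 = 61 days.
November 1–17, 2026: 17 days.
Residual: 108 days.
Total: 5221 days.

5221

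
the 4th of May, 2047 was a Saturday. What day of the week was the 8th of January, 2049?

Friday

May 2047: 31 − 4 = 27 days remain.
Then 19 full months totalling 580 days.
January 1–8, 2049: 8 days.
Total: 27 + 580 + 8 = 615 days.
615 mod 7 = 6, so 6 days after Saturday is Friday.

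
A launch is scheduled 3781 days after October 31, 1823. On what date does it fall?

March 8, 1834

Count 3781 days after October 31, 1823:
From October 31, 1823 to October 31, 1833: 10 years, of which 3 contain a Feb 29 — 7×365 + 3×366 = 3653 days.
October 1833: 31 − 31 = 0 days remain.
Then November (30), December (31), January (31), February 1834 (28): 30 + 31 + 31 + 28 = 120 days.
March 1–8, 1834: 8 days.
Residual: 128 days.
Total: 3781 days.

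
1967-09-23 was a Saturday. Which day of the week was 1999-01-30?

Day-of-year of September 23, 1967: 266.
Day-of-year of January 30, 1999: 30.
1967 has 365 days, so 365 − 266 = 99 days remain in 1967.
Full years 1968–1998: 23 common + 8 leap = 23×365 + 8×366 = 11323 days.
Total: 99 + 11323 + 30 = 11452 days.
11452 is a multiple of 7, so 1999-01-30 falls on the same weekday: Saturday.

Saturday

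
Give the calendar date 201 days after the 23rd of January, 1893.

the 12th of August, 1893

Count 201 days after January 23, 1893:
January 1893: 31 − 23 = 8 days remain.
Then February 1893 (28), March (31), April (30), May (31), June (30), July (31): 28 + 31 + 30 + 31 + 30 + 31 = 181 days.
August 1–12, 1893: 12 days.
Total: 8 + 181 + 12 = 201 days.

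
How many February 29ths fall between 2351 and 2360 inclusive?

Years divisible by 4 in [2351, 2360]: 2352, 2356, 2360.
No century exceptions apply. Count: 3.

3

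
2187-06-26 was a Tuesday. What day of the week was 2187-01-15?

Count forward from the earlier date (January 15, 2187) to the later (June 26, 2187):
January 2187: 31 − 15 = 16 days remain.
Then February 2187 (28), March (31), April (30), May (31): 28 + 31 + 30 + 31 = 120 days.
June 1–26, 2187: 26 days.
Total: 16 + 120 + 26 = 162 days.
162 mod 7 = 1, so 1 day before Tuesday is Monday.

Monday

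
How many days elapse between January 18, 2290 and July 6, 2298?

3091

Day-of-year of January 18, 2290: 18.
Day-of-year of July 6, 2298: 187.
2290 has 365 days, so 365 − 18 = 347 days remain in 2290.
Full years 2291–2297: 5 common + 2 leap = 5×365 + 2×366 = 2557 days.
Total: 347 + 2557 + 187 = 3091 days.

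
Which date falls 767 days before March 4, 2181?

January 27, 2179

Count 767 days before March 4, 2181:
January 27, 2179 → January 27, 2180: 365 days.
January 27, 2180 → January 27, 2181: 366 days (2180 is a leap year).
January 2181: 31 − 27 = 4 days remain.
Then February 2181 (28): 28 days.
March 1–4, 2181: 4 days.
Residual: 36 days.
Total: 767 days.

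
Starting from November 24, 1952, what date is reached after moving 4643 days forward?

August 11, 1965

Count 4643 days after November 24, 1952:
Day-of-year of November 24, 1952: 329.
Day-of-year of August 11, 1965: 223.
1952 has 366 days, so 366 − 329 = 37 days remain in 1952.
Full years 1953–1964: 9 common + 3 leap = 9×365 + 3×366 = 4383 days.
Total: 37 + 4383 + 223 = 4643 days.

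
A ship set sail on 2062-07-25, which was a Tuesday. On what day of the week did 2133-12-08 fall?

Day-of-year of July 25, 2062: 206.
Day-of-year of December 8, 2133: 342.
2062 has 365 days, so 365 − 206 = 159 days remain in 2062.
Full years 2063–2132: 53 common + 17 leap = 53×365 + 17×366 = 25567 days.
Total: 159 + 25567 + 342 = 26068 days.
26068 is a multiple of 7, so 2133-12-08 falls on the same weekday: Tuesday.

Tuesday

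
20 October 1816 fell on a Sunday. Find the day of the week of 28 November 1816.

Thursday

October 1816: 31 − 20 = 11 days remain.
November 1–28, 1816: 28 days.
Total: 11 + 28 = 39 days.
39 mod 7 = 4, so 4 days after Sunday is Thursday.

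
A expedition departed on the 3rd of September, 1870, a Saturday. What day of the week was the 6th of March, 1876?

Day-of-year of September 3, 1870: 246.
Day-of-year of March 6, 1876: 66.
1870 has 365 days, so 365 − 246 = 119 days remain in 1870.
Full years: 1871: 365; 1872: 366; 1873: 365; 1874: 365; 1875: 365. Sum = 1826.
Total: 119 + 1826 + 66 = 2011 days.
2011 mod 7 = 2, so 2 days after Saturday is Monday.

Monday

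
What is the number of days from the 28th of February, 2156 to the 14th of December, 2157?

February 2156: 29 − 28 = 1 day remains (2156 is a leap year, so February has 29 days).
Then 21 full months totalling 640 days.
December 1–14, 2157: 14 days.
Total: 1 + 640 + 14 = 655 days.

655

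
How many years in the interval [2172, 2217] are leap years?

Years divisible by 4 in [2172, 2217]: 2172, 2176, 2180, 2184, 2188, 2192, 2196, 2200, 2204, 2208, 2212, 2216.
Of these, 2200 is divisible by 100 but not 400, so not leap.
Leap years: 12 − 1 = 11.

11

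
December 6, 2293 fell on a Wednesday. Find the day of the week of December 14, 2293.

Within December 2293: 14 − 6 = 8 days.
8 mod 7 = 1, so 1 day after Wednesday is Thursday.

Thursday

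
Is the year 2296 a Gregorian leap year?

Yes

2296 is a leap year.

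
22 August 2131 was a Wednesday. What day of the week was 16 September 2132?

Tuesday

Day-of-year of August 22, 2131: 234.
Day-of-year of September 16, 2132: 260.
2131 has 365 days, so 365 − 234 = 131 days remain in 2131.
Total: 131 + 260 = 391 days.
391 mod 7 = 6, so 6 days after Wednesday is Tuesday.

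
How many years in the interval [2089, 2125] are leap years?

Years divisible by 4 in [2089, 2125]: 2092, 2096, 2100, 2104, 2108, 2112, 2116, 2120, 2124.
Of these, 2100 is divisible by 100 but not 400, so not leap.
Leap years: 9 − 1 = 8.

8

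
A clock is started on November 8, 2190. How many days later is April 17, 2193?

Day-of-year of November 8, 2190: 312.
Day-of-year of April 17, 2193: 107.
2190 has 365 days, so 365 − 312 = 53 days remain in 2190.
Full years: 2191: 365; 2192: 366. Sum = 731.
Total: 53 + 731 + 107 = 891 days.

891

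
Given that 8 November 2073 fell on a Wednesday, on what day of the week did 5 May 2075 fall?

Sunday

November 8, 2073 → November 8, 2074: 365 days.
November 2074: 30 − 8 = 22 days remain.
Then December (31), January (31), February 2075 (28), March (31), April (30): 31 + 31 + 28 + 31 + 30 = 151 days.
May 1–5, 2075: 5 days.
Residual: 178 days.
Total: 543 days.
543 mod 7 = 4, so 4 days after Wednesday is Sunday.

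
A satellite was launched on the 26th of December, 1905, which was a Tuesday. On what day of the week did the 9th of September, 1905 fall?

Count forward from the earlier date (September 9, 1905) to the later (December 26, 1905):
September 1905: 30 − 9 = 21 days remain.
Then October (31), November (30): 31 + 30 = 61 days.
December 1–26, 1905: 26 days.
Total: 21 + 61 + 26 = 108 days.
108 mod 7 = 3, so 3 days before Tuesday is Saturday.

Saturday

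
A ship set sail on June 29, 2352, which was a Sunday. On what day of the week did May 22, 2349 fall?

Sunday

Count forward from the earlier date (May 22, 2349) to the later (June 29, 2352):
Day-of-year of May 22, 2349: 142.
Day-of-year of June 29, 2352: 181.
2349 has 365 days, so 365 − 142 = 223 days remain in 2349.
Full years: 2350: 365; 2351: 365. Sum = 730.
Total: 223 + 730 + 181 = 1134 days.
1134 is a multiple of 7, so May 22, 2349 falls on the same weekday: Sunday.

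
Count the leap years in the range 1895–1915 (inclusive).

Years divisible by 4 in [1895, 1915]: 1896, 1900, 1904, 1908, 1912.
Of these, 1900 is divisible by 100 but not 400, so not leap.
Leap years: 5 − 1 = 4.

4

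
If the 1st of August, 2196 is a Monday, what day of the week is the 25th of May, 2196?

Count forward from the earlier date (May 25, 2196) to the later (August 1, 2196):
May 2196: 31 − 25 = 6 days remain.
Then June (30), July (31): 30 + 31 = 61 days.
August 1, 2196: 1 day.
Total: 6 + 61 + 1 = 68 days.
68 mod 7 = 5, so 5 days before Monday is Wednesday.

Wednesday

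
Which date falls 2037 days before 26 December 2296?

30 May 2291

Count 2037 days before December 26, 2296:
May 30, 2291 → May 30, 2292: 366 days (2292 is a leap year).
May 30, 2292 → May 30, 2293: 365 days.
May 30, 2293 → May 30, 2294: 365 days.
May 30, 2294 → May 30, 2295: 365 days.
May 30, 2295 → May 30, 2296: 366 days (2296 is a leap year).
May 2296: 31 − 30 = 1 day remains.
Then June (30), July (31), August (31), September (30), October (31), November (30): 30 + 31 + 31 + 30 + 31 + 30 = 183 days.
December 1–26, 2296: 26 days.
Residual: 210 days.
Total: 2037 days.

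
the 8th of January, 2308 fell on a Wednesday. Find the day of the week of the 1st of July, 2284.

Tuesday

Count forward from the earlier date (July 1, 2284) to the later (January 8, 2308):
Day-of-year of July 1, 2284: 183.
Day-of-year of January 8, 2308: 8.
2284 has 366 days, so 366 − 183 = 183 days remain in 2284.
Full years 2285–2307: 19 common + 4 leap = 19×365 + 4×366 = 8399 days.
Total: 183 + 8399 + 8 = 8590 days.
8590 mod 7 = 1, so 1 day before Wednesday is Tuesday.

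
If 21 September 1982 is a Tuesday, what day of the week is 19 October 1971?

Count forward from the earlier date (October 19, 1971) to the later (September 21, 1982):
Day-of-year of October 19, 1971: 292.
Day-of-year of September 21, 1982: 264.
1971 has 365 days, so 365 − 292 = 73 days remain in 1971.
Full years 1972–1981: 7 common + 3 leap = 7×365 + 3×366 = 3653 days.
Total: 73 + 3653 + 264 = 3990 days.
3990 is a multiple of 7, so 19 October 1971 falls on the same weekday: Tuesday.

Tuesday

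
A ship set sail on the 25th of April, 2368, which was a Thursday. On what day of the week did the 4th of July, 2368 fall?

Thursday

April 2368: 30 − 25 = 5 days remain.
Then May (31), June (30): 31 + 30 = 61 days.
July 1–4, 2368: 4 days.
Total: 5 + 61 + 4 = 70 days.
70 is a multiple of 7, so the 4th of July, 2368 falls on the same weekday: Thursday.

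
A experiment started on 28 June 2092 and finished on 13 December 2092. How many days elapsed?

168

June 2092: 30 − 28 = 2 days remain.
Then July (31), August (31), September (30), October (31), November (30): 31 + 31 + 30 + 31 + 30 = 153 days.
December 1–13, 2092: 13 days.
Total: 2 + 153 + 13 = 168 days.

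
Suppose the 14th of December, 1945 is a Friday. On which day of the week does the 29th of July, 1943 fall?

Thursday

Count forward from the earlier date (July 29, 1943) to the later (December 14, 1945):
July 29, 1943 → July 29, 1944: 366 days (1944 is a leap year).
July 29, 1944 → July 29, 1945: 365 days.
July 1945: 31 − 29 = 2 days remain.
Then August (31), September (30), October (31), November (30): 31 + 30 + 31 + 30 = 122 days.
December 1–14, 1945: 14 days.
Residual: 138 days.
Total: 869 days.
869 mod 7 = 1, so 1 day before Friday is Thursday.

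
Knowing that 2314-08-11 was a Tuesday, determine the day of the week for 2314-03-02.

Count forward from the earlier date (March 2, 2314) to the later (August 11, 2314):
March 2314: 31 − 2 = 29 days remain.
Then April (30), May (31), June (30), July (31): 30 + 31 + 30 + 31 = 122 days.
August 1–11, 2314: 11 days.
Total: 29 + 122 + 11 = 162 days.
162 mod 7 = 1, so 1 day before Tuesday is Monday.

Monday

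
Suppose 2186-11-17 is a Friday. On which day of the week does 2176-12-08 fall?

Count forward from the earlier date (December 8, 2176) to the later (November 17, 2186):
From December 8, 2176 to December 8, 2185: 9 years, of which 2 contain a Feb 29 — 7×365 + 2×366 = 3287 days.
December 2185: 31 − 8 = 23 days remain.
Then 10 full months totalling 304 days.
November 1–17, 2186: 17 days.
Residual: 344 days.
Total: 3631 days.
3631 mod 7 = 5, so 5 days before Friday is Sunday.

Sunday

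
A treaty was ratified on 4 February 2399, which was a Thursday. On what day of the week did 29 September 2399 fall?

February 2399: 28 − 4 = 24 days remain (2399 is not a leap year, so February has 28 days).
Then March (31), April (30), May (31), June (30), July (31), August (31): 31 + 30 + 31 + 30 + 31 + 31 = 184 days.
September 1–29, 2399: 29 days.
Total: 24 + 184 + 29 = 237 days.
237 mod 7 = 6, so 6 days after Thursday is Wednesday.

Wednesday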